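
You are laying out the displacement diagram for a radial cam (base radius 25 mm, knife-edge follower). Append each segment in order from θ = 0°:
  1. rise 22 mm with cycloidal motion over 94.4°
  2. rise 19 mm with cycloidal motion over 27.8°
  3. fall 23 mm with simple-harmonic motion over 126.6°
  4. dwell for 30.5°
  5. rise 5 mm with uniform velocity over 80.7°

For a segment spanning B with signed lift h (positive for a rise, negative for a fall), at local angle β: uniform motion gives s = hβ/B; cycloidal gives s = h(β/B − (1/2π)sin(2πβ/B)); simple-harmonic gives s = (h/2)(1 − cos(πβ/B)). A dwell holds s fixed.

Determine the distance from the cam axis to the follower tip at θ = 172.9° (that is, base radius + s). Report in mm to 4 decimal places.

seg 1 [0°–94.4°] cycloidal, h=22: full span → s += 22 → s = 22.0000
seg 2 [94.4°–122.2°] cycloidal, h=19: full span → s += 19 → s = 41.0000
seg 3 [122.2°–248.8°] simple-harmonic, h=-23: θ=172.9° here. β=50.7, B=126.6. -23/2·(1 − cos(π·0.4005)) = -7.9626 → s = 33.0374
radial distance = base radius + s = 25 + 33.0374 = 58.0374

58.0374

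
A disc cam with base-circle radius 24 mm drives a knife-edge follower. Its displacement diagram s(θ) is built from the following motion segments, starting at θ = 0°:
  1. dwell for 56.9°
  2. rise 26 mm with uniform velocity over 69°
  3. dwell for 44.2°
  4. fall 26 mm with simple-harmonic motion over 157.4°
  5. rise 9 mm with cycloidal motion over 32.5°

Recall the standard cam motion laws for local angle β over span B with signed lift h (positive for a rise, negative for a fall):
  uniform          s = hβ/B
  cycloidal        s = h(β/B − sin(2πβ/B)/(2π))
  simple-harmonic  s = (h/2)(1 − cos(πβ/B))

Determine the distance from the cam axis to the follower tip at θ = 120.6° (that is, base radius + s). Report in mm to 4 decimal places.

seg 1 [0°–56.9°] dwell: s stays 0.0000
seg 2 [56.9°–125.9°] uniform, h=26: θ=120.6° here. β=63.7, B=69. 26·63.7/69 = 24.0029 → s = 24.0029
radial distance = base radius + s = 24 + 24.0029 = 48.0029

48.0029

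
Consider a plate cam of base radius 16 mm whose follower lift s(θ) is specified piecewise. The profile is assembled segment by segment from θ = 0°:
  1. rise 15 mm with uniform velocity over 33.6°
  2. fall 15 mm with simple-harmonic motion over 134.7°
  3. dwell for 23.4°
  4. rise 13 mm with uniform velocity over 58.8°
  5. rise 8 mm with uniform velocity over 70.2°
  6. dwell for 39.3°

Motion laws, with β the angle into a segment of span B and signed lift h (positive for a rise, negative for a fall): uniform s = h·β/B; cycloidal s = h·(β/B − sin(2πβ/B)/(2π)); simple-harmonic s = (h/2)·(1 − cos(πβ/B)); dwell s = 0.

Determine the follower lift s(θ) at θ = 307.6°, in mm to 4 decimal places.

seg 1 [0°–33.6°] uniform, h=15: full span → s += 15 → s = 15.0000
seg 2 [33.6°–168.3°] simple-harmonic, h=-15: full span → s += -15 → s = 0.0000
seg 3 [168.3°–191.7°] dwell: s stays 0.0000
seg 4 [191.7°–250.5°] uniform, h=13: full span → s += 13 → s = 13.0000
seg 5 [250.5°–320.7°] uniform, h=8: θ=307.6° here. β=57.1, B=70.2. 8·57.1/70.2 = 6.5071 → s = 19.5071

19.5071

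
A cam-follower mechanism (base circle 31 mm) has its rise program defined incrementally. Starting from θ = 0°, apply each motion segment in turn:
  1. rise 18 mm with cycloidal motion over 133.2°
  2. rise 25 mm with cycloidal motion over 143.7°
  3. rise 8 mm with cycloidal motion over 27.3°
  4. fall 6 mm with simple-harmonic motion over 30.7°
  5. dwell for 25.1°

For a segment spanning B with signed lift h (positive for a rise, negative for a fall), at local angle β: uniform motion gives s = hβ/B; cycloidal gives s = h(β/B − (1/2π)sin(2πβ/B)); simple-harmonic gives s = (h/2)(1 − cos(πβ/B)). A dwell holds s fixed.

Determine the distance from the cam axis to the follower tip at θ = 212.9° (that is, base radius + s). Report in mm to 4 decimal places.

seg 1 [0°–133.2°] cycloidal, h=18: full span → s += 18 → s = 18.0000
seg 2 [133.2°–276.9°] cycloidal, h=25: θ=212.9° here. β=79.7, B=143.7. 25·(0.5546 − sin(2π·0.5546)/(2π)) = 15.2047 → s = 33.2047
radial distance = base radius + s = 31 + 33.2047 = 64.2047

64.2047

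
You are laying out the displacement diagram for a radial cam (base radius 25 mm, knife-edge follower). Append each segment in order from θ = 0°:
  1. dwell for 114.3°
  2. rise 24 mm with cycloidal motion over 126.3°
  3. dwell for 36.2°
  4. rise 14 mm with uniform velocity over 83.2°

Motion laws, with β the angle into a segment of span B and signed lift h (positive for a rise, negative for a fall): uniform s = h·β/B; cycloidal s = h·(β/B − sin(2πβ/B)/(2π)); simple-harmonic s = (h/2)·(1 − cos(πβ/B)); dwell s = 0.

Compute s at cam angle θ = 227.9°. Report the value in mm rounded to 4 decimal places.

seg 1 [0°–114.3°] dwell: s stays 0.0000
seg 2 [114.3°–240.6°] cycloidal, h=24: θ=227.9° here. β=113.6, B=126.3. 24·(0.8994 − sin(2π·0.8994)/(2π)) = 23.8426 → s = 23.8426

23.8426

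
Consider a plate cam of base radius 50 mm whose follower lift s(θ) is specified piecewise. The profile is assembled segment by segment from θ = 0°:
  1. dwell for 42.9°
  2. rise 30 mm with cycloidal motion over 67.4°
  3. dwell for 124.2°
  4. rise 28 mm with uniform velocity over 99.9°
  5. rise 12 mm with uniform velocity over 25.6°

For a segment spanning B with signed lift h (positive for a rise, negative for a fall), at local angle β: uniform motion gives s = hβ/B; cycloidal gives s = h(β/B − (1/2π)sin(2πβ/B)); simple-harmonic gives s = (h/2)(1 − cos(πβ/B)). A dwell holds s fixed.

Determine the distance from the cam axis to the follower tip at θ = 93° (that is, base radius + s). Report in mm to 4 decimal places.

seg 1 [0°–42.9°] dwell: s stays 0.0000
seg 2 [42.9°–110.3°] cycloidal, h=30: θ=93° here. β=50.1, B=67.4. 30·(0.7433 − sin(2π·0.7433)/(2π)) = 27.0702 → s = 27.0702
radial distance = base radius + s = 50 + 27.0702 = 77.0702

77.0702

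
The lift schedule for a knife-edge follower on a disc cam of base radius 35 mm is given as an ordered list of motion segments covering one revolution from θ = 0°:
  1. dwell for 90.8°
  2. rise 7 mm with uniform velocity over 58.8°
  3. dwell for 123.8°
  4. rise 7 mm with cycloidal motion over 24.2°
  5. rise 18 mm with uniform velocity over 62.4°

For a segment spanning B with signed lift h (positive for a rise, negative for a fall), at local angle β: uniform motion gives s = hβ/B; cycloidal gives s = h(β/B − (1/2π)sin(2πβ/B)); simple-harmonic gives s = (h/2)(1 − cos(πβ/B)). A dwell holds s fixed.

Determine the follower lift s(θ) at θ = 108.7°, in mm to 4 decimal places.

seg 1 [0°–90.8°] dwell: s stays 0.0000
seg 2 [90.8°–149.6°] uniform, h=7: θ=108.7° here. β=17.9, B=58.8. 7·17.9/58.8 = 2.1310 → s = 2.1310

2.1310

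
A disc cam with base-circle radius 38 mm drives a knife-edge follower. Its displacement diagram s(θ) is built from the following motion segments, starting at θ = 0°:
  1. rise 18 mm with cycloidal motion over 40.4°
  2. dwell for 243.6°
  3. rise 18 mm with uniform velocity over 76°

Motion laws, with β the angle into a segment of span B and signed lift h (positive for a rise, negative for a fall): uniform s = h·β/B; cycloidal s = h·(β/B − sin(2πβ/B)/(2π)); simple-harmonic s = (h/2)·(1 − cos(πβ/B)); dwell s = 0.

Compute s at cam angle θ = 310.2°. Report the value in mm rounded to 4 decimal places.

seg 1 [0°–40.4°] cycloidal, h=18: full span → s += 18 → s = 18.0000
seg 2 [40.4°–284°] dwell: s stays 18.0000
seg 3 [284°–360°] uniform, h=18: θ=310.2° here. β=26.2, B=76. 18·26.2/76 = 6.2053 → s = 24.2053

24.2053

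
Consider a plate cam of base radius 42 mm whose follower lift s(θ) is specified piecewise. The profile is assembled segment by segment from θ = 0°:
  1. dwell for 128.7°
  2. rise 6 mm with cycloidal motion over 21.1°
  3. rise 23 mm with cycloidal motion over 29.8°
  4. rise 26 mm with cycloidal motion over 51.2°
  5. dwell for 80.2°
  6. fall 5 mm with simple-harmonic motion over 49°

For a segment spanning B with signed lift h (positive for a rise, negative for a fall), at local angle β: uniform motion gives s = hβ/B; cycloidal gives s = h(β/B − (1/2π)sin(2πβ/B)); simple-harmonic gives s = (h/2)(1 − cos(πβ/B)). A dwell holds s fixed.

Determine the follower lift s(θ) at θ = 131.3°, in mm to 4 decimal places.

seg 1 [0°–128.7°] dwell: s stays 0.0000
seg 2 [128.7°–149.8°] cycloidal, h=6: θ=131.3° here. β=2.6, B=21.1. 6·(0.1232 − sin(2π·0.1232)/(2π)) = 0.0717 → s = 0.0717

0.0717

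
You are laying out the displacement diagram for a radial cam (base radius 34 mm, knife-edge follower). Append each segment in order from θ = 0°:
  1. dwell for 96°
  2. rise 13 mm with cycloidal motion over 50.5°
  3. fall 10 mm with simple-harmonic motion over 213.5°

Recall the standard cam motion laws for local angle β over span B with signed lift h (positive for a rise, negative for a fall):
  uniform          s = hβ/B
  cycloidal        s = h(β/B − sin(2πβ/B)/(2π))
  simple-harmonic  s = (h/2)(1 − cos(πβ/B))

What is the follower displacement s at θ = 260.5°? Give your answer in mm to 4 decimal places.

seg 1 [0°–96°] dwell: s stays 0.0000
seg 2 [96°–146.5°] cycloidal, h=13: full span → s += 13 → s = 13.0000
seg 3 [146.5°–360°] simple-harmonic, h=-10: θ=260.5° here. β=114, B=213.5. -10/2·(1 − cos(π·0.5340)) = -5.5324 → s = 7.4676

7.4676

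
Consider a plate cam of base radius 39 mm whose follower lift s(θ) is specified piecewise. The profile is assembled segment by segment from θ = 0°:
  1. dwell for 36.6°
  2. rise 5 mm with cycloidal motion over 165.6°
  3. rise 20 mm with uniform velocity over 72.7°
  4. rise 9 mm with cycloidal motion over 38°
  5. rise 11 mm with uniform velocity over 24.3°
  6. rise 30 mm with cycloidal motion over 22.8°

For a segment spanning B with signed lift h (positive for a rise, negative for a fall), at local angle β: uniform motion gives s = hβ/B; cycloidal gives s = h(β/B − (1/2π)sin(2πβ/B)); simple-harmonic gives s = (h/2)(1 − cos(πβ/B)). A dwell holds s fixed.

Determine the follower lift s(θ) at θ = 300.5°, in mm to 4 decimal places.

seg 1 [0°–36.6°] dwell: s stays 0.0000
seg 2 [36.6°–202.2°] cycloidal, h=5: full span → s += 5 → s = 5.0000
seg 3 [202.2°–274.9°] uniform, h=20: full span → s += 20 → s = 25.0000
seg 4 [274.9°–312.9°] cycloidal, h=9: θ=300.5° here. β=25.6, B=38. 9·(0.6737 − sin(2π·0.6737)/(2π)) = 7.3340 → s = 32.3340

32.3340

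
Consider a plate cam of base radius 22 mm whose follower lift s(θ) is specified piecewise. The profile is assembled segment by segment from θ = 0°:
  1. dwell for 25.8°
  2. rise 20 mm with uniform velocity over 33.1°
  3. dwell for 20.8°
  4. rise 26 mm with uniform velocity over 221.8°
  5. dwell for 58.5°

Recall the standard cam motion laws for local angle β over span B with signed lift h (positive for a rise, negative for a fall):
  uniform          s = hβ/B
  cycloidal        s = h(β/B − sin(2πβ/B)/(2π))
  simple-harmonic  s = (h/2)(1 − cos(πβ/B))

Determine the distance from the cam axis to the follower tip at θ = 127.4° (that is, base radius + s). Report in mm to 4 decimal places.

seg 1 [0°–25.8°] dwell: s stays 0.0000
seg 2 [25.8°–58.9°] uniform, h=20: full span → s += 20 → s = 20.0000
seg 3 [58.9°–79.7°] dwell: s stays 20.0000
seg 4 [79.7°–301.5°] uniform, h=26: θ=127.4° here. β=47.7, B=221.8. 26·47.7/221.8 = 5.5915 → s = 25.5915
radial distance = base radius + s = 22 + 25.5915 = 47.5915

47.5915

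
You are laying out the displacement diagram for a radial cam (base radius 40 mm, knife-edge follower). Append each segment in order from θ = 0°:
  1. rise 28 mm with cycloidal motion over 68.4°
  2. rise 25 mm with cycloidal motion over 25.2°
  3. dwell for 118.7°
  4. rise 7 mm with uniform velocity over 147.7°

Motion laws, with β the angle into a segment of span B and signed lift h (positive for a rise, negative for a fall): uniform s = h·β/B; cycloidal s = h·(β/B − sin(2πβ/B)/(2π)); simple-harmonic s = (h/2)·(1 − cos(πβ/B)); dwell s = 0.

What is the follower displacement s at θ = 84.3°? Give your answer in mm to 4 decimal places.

seg 1 [0°–68.4°] cycloidal, h=28: full span → s += 28 → s = 28.0000
seg 2 [68.4°–93.6°] cycloidal, h=25: θ=84.3° here. β=15.9, B=25.2. 25·(0.6310 − sin(2π·0.6310)/(2π)) = 18.6905 → s = 46.6905

46.6905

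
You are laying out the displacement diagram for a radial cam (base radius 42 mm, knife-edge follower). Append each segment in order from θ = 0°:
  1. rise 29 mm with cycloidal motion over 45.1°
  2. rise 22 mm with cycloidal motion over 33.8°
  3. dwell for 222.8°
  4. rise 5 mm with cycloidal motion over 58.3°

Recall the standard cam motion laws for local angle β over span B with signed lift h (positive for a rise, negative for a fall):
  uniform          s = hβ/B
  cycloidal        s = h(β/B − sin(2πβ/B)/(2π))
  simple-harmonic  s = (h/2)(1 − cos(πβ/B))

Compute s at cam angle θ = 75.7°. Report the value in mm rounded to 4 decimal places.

seg 1 [0°–45.1°] cycloidal, h=29: full span → s += 29 → s = 29.0000
seg 2 [45.1°–78.9°] cycloidal, h=22: θ=75.7° here. β=30.6, B=33.8. 22·(0.9053 − sin(2π·0.9053)/(2π)) = 21.8793 → s = 50.8793

50.8793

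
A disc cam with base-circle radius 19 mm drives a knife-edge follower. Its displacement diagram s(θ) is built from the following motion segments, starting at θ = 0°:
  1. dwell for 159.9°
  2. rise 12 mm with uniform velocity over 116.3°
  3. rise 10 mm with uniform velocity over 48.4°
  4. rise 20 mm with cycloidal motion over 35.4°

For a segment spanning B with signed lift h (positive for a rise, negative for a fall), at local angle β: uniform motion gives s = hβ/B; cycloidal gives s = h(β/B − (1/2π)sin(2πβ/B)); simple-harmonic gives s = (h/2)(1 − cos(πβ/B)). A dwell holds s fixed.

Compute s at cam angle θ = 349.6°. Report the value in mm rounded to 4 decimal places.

seg 1 [0°–159.9°] dwell: s stays 0.0000
seg 2 [159.9°–276.2°] uniform, h=12: full span → s += 12 → s = 12.0000
seg 3 [276.2°–324.6°] uniform, h=10: full span → s += 10 → s = 22.0000
seg 4 [324.6°–360°] cycloidal, h=20: θ=349.6° here. β=25, B=35.4. 20·(0.7062 − sin(2π·0.7062)/(2π)) = 17.1877 → s = 39.1877

39.1877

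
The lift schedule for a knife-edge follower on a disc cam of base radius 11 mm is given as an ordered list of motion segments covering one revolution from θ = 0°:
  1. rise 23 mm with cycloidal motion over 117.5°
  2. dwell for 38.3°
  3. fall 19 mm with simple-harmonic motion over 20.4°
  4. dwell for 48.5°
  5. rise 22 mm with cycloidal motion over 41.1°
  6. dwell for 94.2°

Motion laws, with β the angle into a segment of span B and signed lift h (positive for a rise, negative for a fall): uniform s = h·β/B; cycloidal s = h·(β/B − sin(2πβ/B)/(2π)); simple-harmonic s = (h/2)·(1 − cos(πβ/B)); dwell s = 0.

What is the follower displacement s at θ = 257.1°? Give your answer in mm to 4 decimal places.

seg 1 [0°–117.5°] cycloidal, h=23: full span → s += 23 → s = 23.0000
seg 2 [117.5°–155.8°] dwell: s stays 23.0000
seg 3 [155.8°–176.2°] simple-harmonic, h=-19: full span → s += -19 → s = 4.0000
seg 4 [176.2°–224.7°] dwell: s stays 4.0000
seg 5 [224.7°–265.8°] cycloidal, h=22: θ=257.1° here. β=32.4, B=41.1. 22·(0.7883 − sin(2π·0.7883)/(2π)) = 20.7435 → s = 24.7435

24.7435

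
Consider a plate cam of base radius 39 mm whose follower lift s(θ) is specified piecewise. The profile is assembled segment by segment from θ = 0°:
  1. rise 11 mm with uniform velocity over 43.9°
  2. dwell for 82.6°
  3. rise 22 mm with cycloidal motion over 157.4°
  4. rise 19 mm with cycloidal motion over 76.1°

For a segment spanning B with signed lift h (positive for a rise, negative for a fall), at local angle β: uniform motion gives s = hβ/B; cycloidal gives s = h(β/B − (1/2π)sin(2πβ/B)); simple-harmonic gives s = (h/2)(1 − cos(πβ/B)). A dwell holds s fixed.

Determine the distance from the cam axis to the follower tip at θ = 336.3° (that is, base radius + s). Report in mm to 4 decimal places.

seg 1 [0°–43.9°] uniform, h=11: full span → s += 11 → s = 11.0000
seg 2 [43.9°–126.5°] dwell: s stays 11.0000
seg 3 [126.5°–283.9°] cycloidal, h=22: full span → s += 22 → s = 33.0000
seg 4 [283.9°–360°] cycloidal, h=19: θ=336.3° here. β=52.4, B=76.1. 19·(0.6886 − sin(2π·0.6886)/(2π)) = 15.8842 → s = 48.8842
radial distance = base radius + s = 39 + 48.8842 = 87.8842

87.8842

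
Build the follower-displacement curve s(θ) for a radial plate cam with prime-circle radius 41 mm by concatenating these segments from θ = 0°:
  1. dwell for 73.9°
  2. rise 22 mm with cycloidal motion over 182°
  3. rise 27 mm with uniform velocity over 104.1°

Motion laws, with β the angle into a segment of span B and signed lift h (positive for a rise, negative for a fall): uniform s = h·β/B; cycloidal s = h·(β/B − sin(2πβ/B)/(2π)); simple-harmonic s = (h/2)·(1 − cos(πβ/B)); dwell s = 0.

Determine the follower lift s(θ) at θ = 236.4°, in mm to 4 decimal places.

seg 1 [0°–73.9°] dwell: s stays 0.0000
seg 2 [73.9°–255.9°] cycloidal, h=22: θ=236.4° here. β=162.5, B=182. 22·(0.8929 − sin(2π·0.8929)/(2π)) = 21.8259 → s = 21.8259

21.8259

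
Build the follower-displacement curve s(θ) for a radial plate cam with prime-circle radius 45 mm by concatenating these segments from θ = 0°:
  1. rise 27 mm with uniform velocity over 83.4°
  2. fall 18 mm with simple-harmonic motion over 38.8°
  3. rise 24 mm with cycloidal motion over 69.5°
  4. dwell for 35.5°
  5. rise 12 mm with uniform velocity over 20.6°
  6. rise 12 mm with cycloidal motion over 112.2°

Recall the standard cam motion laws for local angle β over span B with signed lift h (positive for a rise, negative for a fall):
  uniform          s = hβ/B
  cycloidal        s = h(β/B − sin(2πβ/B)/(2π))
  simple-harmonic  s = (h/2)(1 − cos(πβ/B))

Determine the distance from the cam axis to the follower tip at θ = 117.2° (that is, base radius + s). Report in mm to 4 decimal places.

seg 1 [0°–83.4°] uniform, h=27: full span → s += 27 → s = 27.0000
seg 2 [83.4°–122.2°] simple-harmonic, h=-18: θ=117.2° here. β=33.8, B=38.8. -18/2·(1 − cos(π·0.8711)) = -17.2725 → s = 9.7275
radial distance = base radius + s = 45 + 9.7275 = 54.7275

54.7275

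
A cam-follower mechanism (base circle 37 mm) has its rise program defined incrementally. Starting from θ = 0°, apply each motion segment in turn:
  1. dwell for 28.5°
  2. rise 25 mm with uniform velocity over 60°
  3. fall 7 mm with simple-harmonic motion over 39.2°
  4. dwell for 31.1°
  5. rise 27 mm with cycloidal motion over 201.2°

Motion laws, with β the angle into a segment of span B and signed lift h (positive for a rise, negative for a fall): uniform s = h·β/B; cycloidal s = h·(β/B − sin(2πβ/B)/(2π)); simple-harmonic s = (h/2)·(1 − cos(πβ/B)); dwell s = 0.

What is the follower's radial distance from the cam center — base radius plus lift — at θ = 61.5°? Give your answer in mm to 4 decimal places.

seg 1 [0°–28.5°] dwell: s stays 0.0000
seg 2 [28.5°–88.5°] uniform, h=25: θ=61.5° here. β=33, B=60. 25·33/60 = 13.7500 → s = 13.7500
radial distance = base radius + s = 37 + 13.7500 = 50.7500

50.7500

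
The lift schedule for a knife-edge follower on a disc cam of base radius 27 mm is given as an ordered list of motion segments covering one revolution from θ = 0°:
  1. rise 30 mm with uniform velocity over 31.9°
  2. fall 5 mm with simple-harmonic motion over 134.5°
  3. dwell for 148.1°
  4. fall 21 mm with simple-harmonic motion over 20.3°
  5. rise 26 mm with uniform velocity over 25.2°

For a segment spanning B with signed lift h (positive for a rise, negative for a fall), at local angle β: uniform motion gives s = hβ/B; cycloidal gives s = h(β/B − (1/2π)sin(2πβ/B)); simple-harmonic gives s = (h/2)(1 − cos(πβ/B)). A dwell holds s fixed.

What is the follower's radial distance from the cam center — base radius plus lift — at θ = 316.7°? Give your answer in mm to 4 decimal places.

seg 1 [0°–31.9°] uniform, h=30: full span → s += 30 → s = 30.0000
seg 2 [31.9°–166.4°] simple-harmonic, h=-5: full span → s += -5 → s = 25.0000
seg 3 [166.4°–314.5°] dwell: s stays 25.0000
seg 4 [314.5°–334.8°] simple-harmonic, h=-21: θ=316.7° here. β=2.2, B=20.3. -21/2·(1 − cos(π·0.1084)) = -0.6027 → s = 24.3973
radial distance = base radius + s = 27 + 24.3973 = 51.3973

51.3973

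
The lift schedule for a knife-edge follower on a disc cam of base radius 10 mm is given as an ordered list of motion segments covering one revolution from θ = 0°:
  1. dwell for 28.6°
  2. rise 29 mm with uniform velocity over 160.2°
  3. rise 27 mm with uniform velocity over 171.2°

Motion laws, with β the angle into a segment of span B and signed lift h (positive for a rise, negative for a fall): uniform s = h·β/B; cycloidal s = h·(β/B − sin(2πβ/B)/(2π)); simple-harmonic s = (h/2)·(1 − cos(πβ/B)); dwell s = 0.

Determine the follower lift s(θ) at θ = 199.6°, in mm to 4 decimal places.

seg 1 [0°–28.6°] dwell: s stays 0.0000
seg 2 [28.6°–188.8°] uniform, h=29: full span → s += 29 → s = 29.0000
seg 3 [188.8°–360°] uniform, h=27: θ=199.6° here. β=10.8, B=171.2. 27·10.8/171.2 = 1.7033 → s = 30.7033

30.7033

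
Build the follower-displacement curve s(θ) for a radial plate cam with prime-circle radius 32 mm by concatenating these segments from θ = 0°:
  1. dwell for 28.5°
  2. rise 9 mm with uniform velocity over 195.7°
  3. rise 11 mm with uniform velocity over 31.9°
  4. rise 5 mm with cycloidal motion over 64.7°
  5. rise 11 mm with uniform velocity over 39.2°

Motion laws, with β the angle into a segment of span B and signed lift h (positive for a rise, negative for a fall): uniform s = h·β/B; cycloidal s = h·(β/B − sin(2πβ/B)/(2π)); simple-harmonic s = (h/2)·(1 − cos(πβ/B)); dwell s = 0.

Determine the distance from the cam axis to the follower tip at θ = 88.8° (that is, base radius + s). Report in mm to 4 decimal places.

seg 1 [0°–28.5°] dwell: s stays 0.0000
seg 2 [28.5°–224.2°] uniform, h=9: θ=88.8° here. β=60.3, B=195.7. 9·60.3/195.7 = 2.7731 → s = 2.7731
radial distance = base radius + s = 32 + 2.7731 = 34.7731

34.7731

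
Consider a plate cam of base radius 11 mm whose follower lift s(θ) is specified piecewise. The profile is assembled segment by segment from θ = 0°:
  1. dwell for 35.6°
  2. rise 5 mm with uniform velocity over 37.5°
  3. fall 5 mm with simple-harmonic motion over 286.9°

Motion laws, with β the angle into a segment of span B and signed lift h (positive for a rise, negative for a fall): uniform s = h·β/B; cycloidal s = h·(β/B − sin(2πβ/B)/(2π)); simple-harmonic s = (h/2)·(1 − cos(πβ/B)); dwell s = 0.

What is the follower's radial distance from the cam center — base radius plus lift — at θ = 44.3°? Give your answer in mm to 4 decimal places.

seg 1 [0°–35.6°] dwell: s stays 0.0000
seg 2 [35.6°–73.1°] uniform, h=5: θ=44.3° here. β=8.7, B=37.5. 5·8.7/37.5 = 1.1600 → s = 1.1600
radial distance = base radius + s = 11 + 1.1600 = 12.1600

12.1600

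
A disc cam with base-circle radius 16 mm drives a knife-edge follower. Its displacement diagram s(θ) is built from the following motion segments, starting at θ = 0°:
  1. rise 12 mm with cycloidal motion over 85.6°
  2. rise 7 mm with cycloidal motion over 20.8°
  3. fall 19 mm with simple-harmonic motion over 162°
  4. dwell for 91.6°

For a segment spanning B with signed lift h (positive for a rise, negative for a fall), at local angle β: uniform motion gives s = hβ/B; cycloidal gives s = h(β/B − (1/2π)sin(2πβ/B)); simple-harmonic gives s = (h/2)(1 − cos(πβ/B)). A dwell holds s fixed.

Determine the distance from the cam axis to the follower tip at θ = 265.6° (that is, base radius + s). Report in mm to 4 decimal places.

seg 1 [0°–85.6°] cycloidal, h=12: full span → s += 12 → s = 12.0000
seg 2 [85.6°–106.4°] cycloidal, h=7: full span → s += 7 → s = 19.0000
seg 3 [106.4°–268.4°] simple-harmonic, h=-19: θ=265.6° here. β=159.2, B=162. -19/2·(1 − cos(π·0.9827)) = -18.9860 → s = 0.0140
radial distance = base radius + s = 16 + 0.0140 = 16.0140

16.0140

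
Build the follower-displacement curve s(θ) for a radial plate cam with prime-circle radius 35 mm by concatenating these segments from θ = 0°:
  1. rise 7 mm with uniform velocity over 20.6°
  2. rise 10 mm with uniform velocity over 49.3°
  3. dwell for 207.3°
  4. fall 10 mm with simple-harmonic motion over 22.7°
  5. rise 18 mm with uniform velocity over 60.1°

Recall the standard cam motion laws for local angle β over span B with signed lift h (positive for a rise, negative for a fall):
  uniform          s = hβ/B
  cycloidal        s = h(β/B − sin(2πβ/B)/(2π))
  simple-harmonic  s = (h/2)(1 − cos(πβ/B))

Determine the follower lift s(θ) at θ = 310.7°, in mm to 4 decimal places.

seg 1 [0°–20.6°] uniform, h=7: full span → s += 7 → s = 7.0000
seg 2 [20.6°–69.9°] uniform, h=10: full span → s += 10 → s = 17.0000
seg 3 [69.9°–277.2°] dwell: s stays 17.0000
seg 4 [277.2°–299.9°] simple-harmonic, h=-10: full span → s += -10 → s = 7.0000
seg 5 [299.9°–360°] uniform, h=18: θ=310.7° here. β=10.8, B=60.1. 18·10.8/60.1 = 3.2346 → s = 10.2346

10.2346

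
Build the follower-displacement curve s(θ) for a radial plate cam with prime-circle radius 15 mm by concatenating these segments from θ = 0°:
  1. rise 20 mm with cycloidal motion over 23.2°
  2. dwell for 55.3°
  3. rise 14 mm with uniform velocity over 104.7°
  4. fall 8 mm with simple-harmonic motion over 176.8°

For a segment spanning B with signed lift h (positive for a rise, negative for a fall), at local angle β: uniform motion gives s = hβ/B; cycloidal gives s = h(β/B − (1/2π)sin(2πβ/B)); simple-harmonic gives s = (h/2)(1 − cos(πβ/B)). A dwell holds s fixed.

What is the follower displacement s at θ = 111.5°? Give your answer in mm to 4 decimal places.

seg 1 [0°–23.2°] cycloidal, h=20: full span → s += 20 → s = 20.0000
seg 2 [23.2°–78.5°] dwell: s stays 20.0000
seg 3 [78.5°–183.2°] uniform, h=14: θ=111.5° here. β=33, B=104.7. 14·33/104.7 = 4.4126 → s = 24.4126

24.4126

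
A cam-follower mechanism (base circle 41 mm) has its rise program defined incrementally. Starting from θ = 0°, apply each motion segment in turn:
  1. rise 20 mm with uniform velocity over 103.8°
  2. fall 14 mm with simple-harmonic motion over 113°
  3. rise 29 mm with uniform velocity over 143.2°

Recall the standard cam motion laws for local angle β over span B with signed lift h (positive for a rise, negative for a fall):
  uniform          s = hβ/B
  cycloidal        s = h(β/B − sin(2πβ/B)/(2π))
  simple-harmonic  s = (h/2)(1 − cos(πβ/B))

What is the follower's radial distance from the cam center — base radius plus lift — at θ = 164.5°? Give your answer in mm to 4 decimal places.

seg 1 [0°–103.8°] uniform, h=20: full span → s += 20 → s = 20.0000
seg 2 [103.8°–216.8°] simple-harmonic, h=-14: θ=164.5° here. β=60.7, B=113. -14/2·(1 − cos(π·0.5372)) = -7.8155 → s = 12.1845
radial distance = base radius + s = 41 + 12.1845 = 53.1845

53.1845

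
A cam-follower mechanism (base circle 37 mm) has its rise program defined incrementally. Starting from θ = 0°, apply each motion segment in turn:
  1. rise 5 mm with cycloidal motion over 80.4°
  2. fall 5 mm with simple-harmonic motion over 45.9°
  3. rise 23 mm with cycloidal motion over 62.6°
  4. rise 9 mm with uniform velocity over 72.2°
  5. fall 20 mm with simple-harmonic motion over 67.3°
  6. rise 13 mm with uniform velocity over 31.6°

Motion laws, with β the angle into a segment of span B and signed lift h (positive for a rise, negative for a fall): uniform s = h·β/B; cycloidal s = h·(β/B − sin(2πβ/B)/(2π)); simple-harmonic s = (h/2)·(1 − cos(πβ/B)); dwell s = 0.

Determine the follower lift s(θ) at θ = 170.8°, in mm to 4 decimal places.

seg 1 [0°–80.4°] cycloidal, h=5: full span → s += 5 → s = 5.0000
seg 2 [80.4°–126.3°] simple-harmonic, h=-5: full span → s += -5 → s = 0.0000
seg 3 [126.3°–188.9°] cycloidal, h=23: θ=170.8° here. β=44.5, B=62.6. 23·(0.7109 − sin(2π·0.7109)/(2π)) = 19.9003 → s = 19.9003

19.9003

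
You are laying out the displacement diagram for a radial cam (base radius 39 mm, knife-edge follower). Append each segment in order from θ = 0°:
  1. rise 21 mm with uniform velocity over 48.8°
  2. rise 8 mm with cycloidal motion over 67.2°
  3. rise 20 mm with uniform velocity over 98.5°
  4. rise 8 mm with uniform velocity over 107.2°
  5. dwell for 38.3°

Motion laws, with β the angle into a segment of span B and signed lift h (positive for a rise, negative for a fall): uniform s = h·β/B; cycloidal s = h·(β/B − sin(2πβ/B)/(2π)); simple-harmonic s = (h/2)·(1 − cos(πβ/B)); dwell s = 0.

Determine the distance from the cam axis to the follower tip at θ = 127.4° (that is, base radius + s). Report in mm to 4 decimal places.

seg 1 [0°–48.8°] uniform, h=21: full span → s += 21 → s = 21.0000
seg 2 [48.8°–116°] cycloidal, h=8: full span → s += 8 → s = 29.0000
seg 3 [116°–214.5°] uniform, h=20: θ=127.4° here. β=11.4, B=98.5. 20·11.4/98.5 = 2.3147 → s = 31.3147
radial distance = base radius + s = 39 + 31.3147 = 70.3147

70.3147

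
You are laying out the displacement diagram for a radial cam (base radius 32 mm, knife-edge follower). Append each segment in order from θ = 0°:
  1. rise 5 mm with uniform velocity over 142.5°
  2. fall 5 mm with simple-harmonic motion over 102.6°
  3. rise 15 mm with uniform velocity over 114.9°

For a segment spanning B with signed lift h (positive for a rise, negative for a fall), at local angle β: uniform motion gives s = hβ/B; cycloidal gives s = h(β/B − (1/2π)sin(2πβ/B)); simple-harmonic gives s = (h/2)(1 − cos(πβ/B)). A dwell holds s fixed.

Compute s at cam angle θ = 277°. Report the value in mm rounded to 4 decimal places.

seg 1 [0°–142.5°] uniform, h=5: full span → s += 5 → s = 5.0000
seg 2 [142.5°–245.1°] simple-harmonic, h=-5: full span → s += -5 → s = 0.0000
seg 3 [245.1°–360°] uniform, h=15: θ=277° here. β=31.9, B=114.9. 15·31.9/114.9 = 4.1645 → s = 4.1645

4.1645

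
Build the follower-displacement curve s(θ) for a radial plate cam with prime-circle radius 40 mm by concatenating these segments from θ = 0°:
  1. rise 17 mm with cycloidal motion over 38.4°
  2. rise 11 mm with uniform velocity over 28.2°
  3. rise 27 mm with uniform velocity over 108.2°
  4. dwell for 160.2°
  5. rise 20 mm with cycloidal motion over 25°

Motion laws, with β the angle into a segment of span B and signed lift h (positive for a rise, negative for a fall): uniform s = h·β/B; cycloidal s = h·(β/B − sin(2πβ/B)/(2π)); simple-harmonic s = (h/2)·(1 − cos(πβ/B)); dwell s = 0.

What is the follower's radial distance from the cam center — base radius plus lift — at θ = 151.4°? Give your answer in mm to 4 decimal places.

seg 1 [0°–38.4°] cycloidal, h=17: full span → s += 17 → s = 17.0000
seg 2 [38.4°–66.6°] uniform, h=11: full span → s += 11 → s = 28.0000
seg 3 [66.6°–174.8°] uniform, h=27: θ=151.4° here. β=84.8, B=108.2. 27·84.8/108.2 = 21.1608 → s = 49.1608
radial distance = base radius + s = 40 + 49.1608 = 89.1608

89.1608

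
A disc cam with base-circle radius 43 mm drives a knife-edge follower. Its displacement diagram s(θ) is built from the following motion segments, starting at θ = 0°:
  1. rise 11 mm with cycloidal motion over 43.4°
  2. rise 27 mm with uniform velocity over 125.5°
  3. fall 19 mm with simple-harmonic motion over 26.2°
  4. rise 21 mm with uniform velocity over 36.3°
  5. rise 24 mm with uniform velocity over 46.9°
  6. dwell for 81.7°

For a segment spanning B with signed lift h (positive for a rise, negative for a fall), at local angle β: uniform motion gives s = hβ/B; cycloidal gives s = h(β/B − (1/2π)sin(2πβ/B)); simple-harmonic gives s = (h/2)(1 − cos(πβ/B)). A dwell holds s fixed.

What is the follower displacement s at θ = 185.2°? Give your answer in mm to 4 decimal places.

seg 1 [0°–43.4°] cycloidal, h=11: full span → s += 11 → s = 11.0000
seg 2 [43.4°–168.9°] uniform, h=27: full span → s += 27 → s = 38.0000
seg 3 [168.9°–195.1°] simple-harmonic, h=-19: θ=185.2° here. β=16.3, B=26.2. -19/2·(1 − cos(π·0.6221)) = -13.0564 → s = 24.9436

24.9436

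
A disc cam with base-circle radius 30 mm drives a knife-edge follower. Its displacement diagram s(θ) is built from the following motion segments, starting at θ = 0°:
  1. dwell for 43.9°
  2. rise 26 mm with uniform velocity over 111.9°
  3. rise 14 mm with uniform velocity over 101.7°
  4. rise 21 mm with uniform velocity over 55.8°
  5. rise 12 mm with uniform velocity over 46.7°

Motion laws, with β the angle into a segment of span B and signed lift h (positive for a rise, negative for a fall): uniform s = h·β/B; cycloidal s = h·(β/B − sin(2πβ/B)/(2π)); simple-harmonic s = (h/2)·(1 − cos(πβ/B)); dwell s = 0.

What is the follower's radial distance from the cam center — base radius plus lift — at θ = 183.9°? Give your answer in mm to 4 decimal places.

seg 1 [0°–43.9°] dwell: s stays 0.0000
seg 2 [43.9°–155.8°] uniform, h=26: full span → s += 26 → s = 26.0000
seg 3 [155.8°–257.5°] uniform, h=14: θ=183.9° here. β=28.1, B=101.7. 14·28.1/101.7 = 3.8682 → s = 29.8682
radial distance = base radius + s = 30 + 29.8682 = 59.8682

59.8682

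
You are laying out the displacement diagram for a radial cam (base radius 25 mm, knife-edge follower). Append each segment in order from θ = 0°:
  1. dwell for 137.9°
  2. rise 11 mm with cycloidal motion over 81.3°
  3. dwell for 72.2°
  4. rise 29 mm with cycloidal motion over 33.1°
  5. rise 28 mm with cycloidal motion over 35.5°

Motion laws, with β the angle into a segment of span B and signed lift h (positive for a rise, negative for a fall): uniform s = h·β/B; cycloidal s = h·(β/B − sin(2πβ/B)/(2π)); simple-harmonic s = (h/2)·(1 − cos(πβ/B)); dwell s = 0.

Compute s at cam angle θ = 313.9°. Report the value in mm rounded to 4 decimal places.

seg 1 [0°–137.9°] dwell: s stays 0.0000
seg 2 [137.9°–219.2°] cycloidal, h=11: full span → s += 11 → s = 11.0000
seg 3 [219.2°–291.4°] dwell: s stays 11.0000
seg 4 [291.4°–324.5°] cycloidal, h=29: θ=313.9° here. β=22.5, B=33.1. 29·(0.6798 − sin(2π·0.6798)/(2π)) = 23.8862 → s = 34.8862

34.8862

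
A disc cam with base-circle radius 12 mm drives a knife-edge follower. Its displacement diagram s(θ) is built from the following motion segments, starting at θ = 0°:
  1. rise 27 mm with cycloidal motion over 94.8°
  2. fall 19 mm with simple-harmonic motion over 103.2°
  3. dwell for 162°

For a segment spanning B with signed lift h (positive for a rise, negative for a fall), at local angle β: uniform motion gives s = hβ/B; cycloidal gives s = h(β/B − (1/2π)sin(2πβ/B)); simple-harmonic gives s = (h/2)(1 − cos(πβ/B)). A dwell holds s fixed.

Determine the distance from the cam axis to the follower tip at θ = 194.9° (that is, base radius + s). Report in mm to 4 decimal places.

seg 1 [0°–94.8°] cycloidal, h=27: full span → s += 27 → s = 27.0000
seg 2 [94.8°–198°] simple-harmonic, h=-19: θ=194.9° here. β=100.1, B=103.2. -19/2·(1 − cos(π·0.9700)) = -18.9577 → s = 8.0423
radial distance = base radius + s = 12 + 8.0423 = 20.0423

20.0423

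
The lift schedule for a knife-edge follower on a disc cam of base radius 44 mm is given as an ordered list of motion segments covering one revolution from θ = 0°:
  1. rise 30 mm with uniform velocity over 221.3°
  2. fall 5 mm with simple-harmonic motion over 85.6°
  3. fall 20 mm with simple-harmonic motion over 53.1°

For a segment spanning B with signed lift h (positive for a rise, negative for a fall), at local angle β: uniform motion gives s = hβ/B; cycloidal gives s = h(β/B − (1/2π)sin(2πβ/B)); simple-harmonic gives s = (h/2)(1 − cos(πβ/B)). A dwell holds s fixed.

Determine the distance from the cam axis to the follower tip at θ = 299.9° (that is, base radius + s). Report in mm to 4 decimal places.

seg 1 [0°–221.3°] uniform, h=30: full span → s += 30 → s = 30.0000
seg 2 [221.3°–306.9°] simple-harmonic, h=-5: θ=299.9° here. β=78.6, B=85.6. -5/2·(1 − cos(π·0.9182)) = -4.9180 → s = 25.0820
radial distance = base radius + s = 44 + 25.0820 = 69.0820

69.0820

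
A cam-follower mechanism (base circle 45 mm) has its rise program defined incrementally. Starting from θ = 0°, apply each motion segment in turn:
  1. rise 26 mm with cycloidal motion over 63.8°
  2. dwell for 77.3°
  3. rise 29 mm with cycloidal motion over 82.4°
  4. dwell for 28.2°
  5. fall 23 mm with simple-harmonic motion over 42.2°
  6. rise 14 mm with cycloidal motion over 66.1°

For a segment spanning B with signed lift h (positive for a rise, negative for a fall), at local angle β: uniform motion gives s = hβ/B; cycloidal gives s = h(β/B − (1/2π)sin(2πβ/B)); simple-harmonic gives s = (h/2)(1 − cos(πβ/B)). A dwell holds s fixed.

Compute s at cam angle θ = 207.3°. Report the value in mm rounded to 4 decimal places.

seg 1 [0°–63.8°] cycloidal, h=26: full span → s += 26 → s = 26.0000
seg 2 [63.8°–141.1°] dwell: s stays 26.0000
seg 3 [141.1°–223.5°] cycloidal, h=29: θ=207.3° here. β=66.2, B=82.4. 29·(0.8034 − sin(2π·0.8034)/(2π)) = 27.6567 → s = 53.6567

53.6567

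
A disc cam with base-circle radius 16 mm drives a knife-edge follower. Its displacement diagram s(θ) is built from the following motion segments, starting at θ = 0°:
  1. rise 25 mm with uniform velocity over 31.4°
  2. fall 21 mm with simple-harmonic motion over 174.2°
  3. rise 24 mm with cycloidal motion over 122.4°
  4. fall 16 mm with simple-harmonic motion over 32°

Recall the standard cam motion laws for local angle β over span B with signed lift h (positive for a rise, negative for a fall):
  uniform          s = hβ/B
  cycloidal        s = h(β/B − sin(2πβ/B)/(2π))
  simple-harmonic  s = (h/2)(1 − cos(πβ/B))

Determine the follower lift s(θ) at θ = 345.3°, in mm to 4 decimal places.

seg 1 [0°–31.4°] uniform, h=25: full span → s += 25 → s = 25.0000
seg 2 [31.4°–205.6°] simple-harmonic, h=-21: full span → s += -21 → s = 4.0000
seg 3 [205.6°–328°] cycloidal, h=24: full span → s += 24 → s = 28.0000
seg 4 [328°–360°] simple-harmonic, h=-16: θ=345.3° here. β=17.3, B=32. -16/2·(1 − cos(π·0.5406)) = -9.0182 → s = 18.9818

18.9818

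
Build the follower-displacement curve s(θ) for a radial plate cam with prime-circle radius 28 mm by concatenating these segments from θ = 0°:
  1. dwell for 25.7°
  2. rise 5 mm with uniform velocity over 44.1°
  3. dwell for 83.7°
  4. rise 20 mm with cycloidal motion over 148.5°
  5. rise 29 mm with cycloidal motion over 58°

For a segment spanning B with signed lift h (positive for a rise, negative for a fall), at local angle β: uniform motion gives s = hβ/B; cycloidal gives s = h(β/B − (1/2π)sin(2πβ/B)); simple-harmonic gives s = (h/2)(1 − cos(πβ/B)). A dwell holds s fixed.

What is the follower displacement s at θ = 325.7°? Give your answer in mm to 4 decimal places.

seg 1 [0°–25.7°] dwell: s stays 0.0000
seg 2 [25.7°–69.8°] uniform, h=5: full span → s += 5 → s = 5.0000
seg 3 [69.8°–153.5°] dwell: s stays 5.0000
seg 4 [153.5°–302°] cycloidal, h=20: full span → s += 20 → s = 25.0000
seg 5 [302°–360°] cycloidal, h=29: θ=325.7° here. β=23.7, B=58. 29·(0.4086 − sin(2π·0.4086)/(2π)) = 9.3432 → s = 34.3432

34.3432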